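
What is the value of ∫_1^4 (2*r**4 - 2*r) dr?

1971/5

By the power rule, an antiderivative is F(r) = 2*r**5/5 - r**2.
Then F(4) - F(1) = (1968/5) - (-3/5) = 1971/5.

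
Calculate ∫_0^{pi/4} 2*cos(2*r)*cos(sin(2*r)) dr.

Let u = sin(2*r), so du = 2*cos(2*r) dr. When r = 0, u = 0; when r = pi/4, u = 1.
The integral becomes ∫ cos(u) du from 0 to 1, with antiderivative sin(u).
Back in r: F(r) = sin(sin(2*r)).
Then F(pi/4) - F(0) = (sin(1)) - (0) = sin(1).

sin(1)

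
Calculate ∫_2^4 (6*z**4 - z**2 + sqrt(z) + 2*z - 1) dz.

By the power rule, an antiderivative is F(z) = 6*z**5/5 + 2*z**(3/2)/3 - z**3/3 + z**2 - z.
Then F(4) - F(2) = (6124/5) - (4*sqrt(2)/3 + 566/15) = 17806/15 - 4*sqrt(2)/3.

17806/15 - 4*sqrt(2)/3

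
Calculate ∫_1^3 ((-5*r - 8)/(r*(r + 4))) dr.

-3*log(7) - 2*log(3) + 3*log(5)

Factor the denominator: r**2 + 4*r = (r + 4)r.
Partial fractions: (-5*r - 8)/(r*(r + 4)) = -3/(r + 4) - 2/r.
An antiderivative is F(r) = -2*log(r) - 3*log(r + 4).
Then F(3) - F(1) = (-3*log(7) - 2*log(3)) - (-3*log(5)) = -3*log(7) - 2*log(3) + 3*log(5).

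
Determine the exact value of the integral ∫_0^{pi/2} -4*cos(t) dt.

-4

An antiderivative is F(t) = -4*sin(t).
Then F(pi/2) - F(0) = (-4) - (0) = -4.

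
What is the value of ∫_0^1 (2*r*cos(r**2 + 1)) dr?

-sin(1) + sin(2)

Let u = r**2 + 1, so du = 2*r dr. When r = 0, u = 1; when r = 1, u = 2.
The integral becomes ∫ cos(u) du from 1 to 2, with antiderivative sin(u).
Back in r: F(r) = sin(r**2 + 1).
Then F(1) - F(0) = (sin(2)) - (sin(1)) = -sin(1) + sin(2).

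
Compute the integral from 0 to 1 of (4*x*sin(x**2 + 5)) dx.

Let u = x**2 + 5, so du = 2*x dx. When x = 0, u = 5; when x = 1, u = 6.
The integral becomes 2·∫ sin(u) du from 5 to 6, with antiderivative -2*cos(u).
Back in x: F(x) = -2*cos(x**2 + 5).
Then F(1) - F(0) = (-2*cos(6)) - (-2*cos(5)) = -2*cos(6) + 2*cos(5).

-2*cos(6) + 2*cos(5)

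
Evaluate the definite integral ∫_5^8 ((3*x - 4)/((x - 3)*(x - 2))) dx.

-7*log(2) + 5*log(5)

Factor the denominator: x**2 - 5*x + 6 = (x - 2)(x - 3).
Partial fractions: (3*x - 4)/((x - 3)*(x - 2)) = -2/(x - 2) + 5/(x - 3).
An antiderivative is F(x) = 5*log(x - 3) - 2*log(x - 2).
Then F(8) - F(5) = (-2*log(3) - 2*log(2) + 5*log(5)) - (log(32/9)) = -7*log(2) + 5*log(5).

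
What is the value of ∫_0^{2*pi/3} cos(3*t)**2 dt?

pi/3

Use the identity cos^2(3*t) = (1 + cos(6*t))/2.
An antiderivative is F(t) = t/2 + sin(6*t)/12.
Then F(2*pi/3) - F(0) = (pi/3) - (0) = pi/3.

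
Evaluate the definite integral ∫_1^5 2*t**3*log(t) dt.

-78 + 625*log(5)/2

Integrate by parts once (u = ln t, dv = 2*t**3 dt).
An antiderivative is F(t) = t**4*(4*log(t) - 1)/8.
Then F(5) - F(1) = (-625/8 + 625*log(5)/2) - (-1/8) = -78 + 625*log(5)/2.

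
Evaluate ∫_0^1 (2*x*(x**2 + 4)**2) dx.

Let u = x**2 + 4, so du = 2*x dx. When x = 0, u = 4; when x = 1, u = 5.
The integral becomes ∫ u**2 du from 4 to 5, with antiderivative u**3/3.
Back in x: F(x) = (x**2 + 4)**3/3.
Then F(1) - F(0) = (125/3) - (64/3) = 61/3.

61/3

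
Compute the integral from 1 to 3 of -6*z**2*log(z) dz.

52/3 - 54*log(3)

Integrate by parts once (u = ln z, dv = -6*z**2 dz).
An antiderivative is F(z) = -2*z**3*(3*log(z) - 1)/3.
Then F(3) - F(1) = (18 - 54*log(3)) - (2/3) = 52/3 - 54*log(3).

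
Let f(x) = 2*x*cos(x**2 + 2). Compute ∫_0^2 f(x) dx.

Let u = x**2 + 2, so du = 2*x dx. When x = 0, u = 2; when x = 2, u = 6.
The integral becomes ∫ cos(u) du from 2 to 6, with antiderivative sin(u).
Back in x: F(x) = sin(x**2 + 2).
Then F(2) - F(0) = (sin(6)) - (sin(2)) = -sin(2) + sin(6).

-sin(2) + sin(6)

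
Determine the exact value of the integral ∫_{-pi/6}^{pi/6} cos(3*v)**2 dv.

pi/6

Use the identity cos^2(3*v) = (1 + cos(6*v))/2.
An antiderivative is F(v) = v/2 + sin(6*v)/12.
Then F(pi/6) - F(-pi/6) = (pi/12) - (-pi/12) = pi/6.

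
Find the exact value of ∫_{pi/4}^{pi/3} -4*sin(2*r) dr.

-1

An antiderivative is F(r) = 2*cos(2*r).
Then F(pi/3) - F(pi/4) = (-1) - (0) = -1.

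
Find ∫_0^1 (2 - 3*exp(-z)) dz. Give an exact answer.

An antiderivative is F(z) = 2*z + 3*exp(-z).
Then F(1) - F(0) = (3*exp(-1) + 2) - (3) = -1 + 3*exp(-1).

-1 + 3*exp(-1)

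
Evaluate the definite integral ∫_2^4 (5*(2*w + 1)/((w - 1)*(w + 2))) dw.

-5*log(2) + 10*log(3)

Factor the denominator: w**2 + w - 2 = (w + 2)(w - 1).
Partial fractions: 5*(2*w + 1)/((w - 1)*(w + 2)) = 5/(w + 2) + 5/(w - 1).
An antiderivative is F(w) = 5*log(w - 1) + 5*log(w + 2).
Then F(4) - F(2) = (5*log(2) + 10*log(3)) - (10*log(2)) = -5*log(2) + 10*log(3).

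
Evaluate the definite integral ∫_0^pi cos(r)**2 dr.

Use the identity cos^2(r) = (1 + cos(2*r))/2.
An antiderivative is F(r) = r/2 + sin(2*r)/4.
Then F(pi) - F(0) = (pi/2) - (0) = pi/2.

pi/2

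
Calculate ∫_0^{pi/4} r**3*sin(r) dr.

sqrt(2)*(-384 - pi**3 + 12*pi**2 + 96*pi)/128

Integrate by parts 3 times (u = r^3, dv = sin(r) dr).
An antiderivative is F(r) = -r**3*cos(r) + 3*r**2*sin(r) + 6*r*cos(r) - 6*sin(r).
Then F(pi/4) - F(0) = (sqrt(2)*(-384 - pi**3 + 12*pi**2 + 96*pi)/128) - (0) = sqrt(2)*(-384 - pi**3 + 12*pi**2 + 96*pi)/128.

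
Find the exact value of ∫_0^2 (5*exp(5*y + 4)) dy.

-exp(4) + exp(14)

Let u = 5*y + 4, so du = 5 dy. When y = 0, u = 4; when y = 2, u = 14.
The integral becomes ∫ exp(u) du from 4 to 14, with antiderivative exp(u).
Back in y: F(y) = exp(5*y + 4).
Then F(2) - F(0) = (exp(14)) - (exp(4)) = -exp(4) + exp(14).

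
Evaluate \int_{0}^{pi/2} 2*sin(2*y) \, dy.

An antiderivative is F(y) = -cos(2*y).
Then F(pi/2) - F(0) = (1) - (-1) = 2.

2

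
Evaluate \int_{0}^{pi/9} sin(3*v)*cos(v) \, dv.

Use the identity sin(3*v)cos(v) = [sin(4*v) + sin(2*v)]/2.
An antiderivative is F(v) = -cos(2*v)/4 - cos(4*v)/8.
Then F(pi/9) - F(0) = (-cos(2*pi/9)/4 - sin(pi/18)/8) - (-3/8) = -cos(2*pi/9)/4 - sin(pi/18)/8 + 3/8.

-cos(2*pi/9)/4 - sin(pi/18)/8 + 3/8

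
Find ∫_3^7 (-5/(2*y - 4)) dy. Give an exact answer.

-5*log(5)/2

An antiderivative is F(y) = -5*log(2*y - 4)/2.
Then F(7) - F(3) = (-5*log(10)/2) - (-5*log(2)/2) = -5*log(5)/2.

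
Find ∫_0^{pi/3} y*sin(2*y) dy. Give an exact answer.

Integrate by parts once (u = y, dv = sin(2*y) dy).
An antiderivative is F(y) = -y*cos(2*y)/2 + sin(2*y)/4.
Then F(pi/3) - F(0) = (sqrt(3)/8 + pi/12) - (0) = sqrt(3)/8 + pi/12.

sqrt(3)/8 + pi/12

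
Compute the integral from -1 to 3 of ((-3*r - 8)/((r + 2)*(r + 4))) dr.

Factor the denominator: r**2 + 6*r + 8 = (r + 4)(r + 2).
Partial fractions: (-3*r - 8)/((r + 2)*(r + 4)) = -2/(r + 4) - 1/(r + 2).
An antiderivative is F(r) = -log(r + 2) - 2*log(r + 4).
Then F(3) - F(-1) = (-2*log(7) - log(5)) - (-log(9)) = -2*log(7) - log(5) + 2*log(3).

-2*log(7) - log(5) + 2*log(3)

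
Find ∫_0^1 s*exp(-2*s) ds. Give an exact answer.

(-3 + exp(2))*exp(-2)/4

Integrate by parts once (u = s, dv = exp(-2*s) ds).
An antiderivative is F(s) = (-2*s - 1)*exp(-2*s)/4.
Then F(1) - F(0) = (-3*exp(-2)/4) - (-1/4) = (-3 + exp(2))*exp(-2)/4.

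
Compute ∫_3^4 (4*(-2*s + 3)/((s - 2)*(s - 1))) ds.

-log(81)

Factor the denominator: s**2 - 3*s + 2 = (s - 1)(s - 2).
Partial fractions: 4*(-2*s + 3)/((s - 2)*(s - 1)) = -4/(s - 1) - 4/(s - 2).
An antiderivative is F(s) = -4*log(s - 2) - 4*log(s - 1).
Then F(4) - F(3) = (-4*log(3) - 4*log(2)) - (-log(16)) = -log(81).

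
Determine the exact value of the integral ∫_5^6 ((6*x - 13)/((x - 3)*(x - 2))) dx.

log(81/8)

Factor the denominator: x**2 - 5*x + 6 = (x - 2)(x - 3).
Partial fractions: (6*x - 13)/((x - 3)*(x - 2)) = 1/(x - 2) + 5/(x - 3).
An antiderivative is F(x) = 5*log(x - 3) + log(x - 2).
Then F(6) - F(5) = (2*log(2) + 5*log(3)) - (log(96)) = log(81/8).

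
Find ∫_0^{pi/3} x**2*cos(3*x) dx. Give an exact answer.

-2*pi/27

Integrate by parts twice (u = x^2, dv = cos(3*x) dx).
An antiderivative is F(x) = x**2*sin(3*x)/3 + 2*x*cos(3*x)/9 - 2*sin(3*x)/27.
Then F(pi/3) - F(0) = (-2*pi/27) - (0) = -2*pi/27.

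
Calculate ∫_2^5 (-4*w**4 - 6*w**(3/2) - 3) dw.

-12417/5 - 60*sqrt(5) + 48*sqrt(2)/5

By the power rule, an antiderivative is F(w) = -12*w**(5/2)/5 - 4*w**5/5 - 3*w.
Then F(5) - F(2) = (-2515 - 60*sqrt(5)) - (-158/5 - 48*sqrt(2)/5) = -12417/5 - 60*sqrt(5) + 48*sqrt(2)/5.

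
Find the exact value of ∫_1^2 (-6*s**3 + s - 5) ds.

-26

By the power rule, an antiderivative is F(s) = -3*s**4/2 + s**2/2 - 5*s.
Then F(2) - F(1) = (-32) - (-6) = -26.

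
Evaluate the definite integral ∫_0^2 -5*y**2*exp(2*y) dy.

5/4 - 25*exp(4)/4

Integrate by parts twice (u = y^2, dv = -5*exp(2*y) dy).
An antiderivative is F(y) = (-10*y**2 + 10*y - 5)*exp(2*y)/4.
Then F(2) - F(0) = (-25*exp(4)/4) - (-5/4) = 5/4 - 25*exp(4)/4.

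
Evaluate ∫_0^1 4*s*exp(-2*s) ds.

1 - 3*exp(-2)

Integrate by parts once (u = s, dv = 4*exp(-2*s) ds).
An antiderivative is F(s) = (-2*s - 1)*exp(-2*s).
Then F(1) - F(0) = (-3*exp(-2)) - (-1) = 1 - 3*exp(-2).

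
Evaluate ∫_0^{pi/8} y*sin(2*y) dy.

sqrt(2)*(4 - pi)/32

Integrate by parts once (u = y, dv = sin(2*y) dy).
An antiderivative is F(y) = -y*cos(2*y)/2 + sin(2*y)/4.
Then F(pi/8) - F(0) = (sqrt(2)*(4 - pi)/32) - (0) = sqrt(2)*(4 - pi)/32.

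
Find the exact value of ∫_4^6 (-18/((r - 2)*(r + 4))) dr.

Factor the denominator: r**2 + 2*r - 8 = (r + 4)(r - 2).
Partial fractions: -18/((r - 2)*(r + 4)) = 3/(r + 4) - 3/(r - 2).
An antiderivative is F(r) = -3*log(r - 2) + 3*log(r + 4).
Then F(6) - F(4) = (-3*log(2) + 3*log(5)) - (log(64)) = -9*log(2) + 3*log(5).

-9*log(2) + 3*log(5)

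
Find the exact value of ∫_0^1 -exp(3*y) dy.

An antiderivative is F(y) = -exp(3*y)/3.
Then F(1) - F(0) = (-exp(3)/3) - (-1/3) = 1/3 - exp(3)/3.

1/3 - exp(3)/3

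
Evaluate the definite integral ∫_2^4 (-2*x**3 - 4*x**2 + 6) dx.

-548/3

By the power rule, an antiderivative is F(x) = -x**4/2 - 4*x**3/3 + 6*x.
Then F(4) - F(2) = (-568/3) - (-20/3) = -548/3.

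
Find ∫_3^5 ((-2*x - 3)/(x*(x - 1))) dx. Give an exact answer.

-5*log(2) - 3*log(3) + 3*log(5)

Factor the denominator: x**2 - x = x(x - 1).
Partial fractions: (-2*x - 3)/(x*(x - 1)) = 3/x - 5/(x - 1).
An antiderivative is F(x) = 3*log(x) - 5*log(x - 1).
Then F(5) - F(3) = (-10*log(2) + 3*log(5)) - (log(27/32)) = -5*log(2) - 3*log(3) + 3*log(5).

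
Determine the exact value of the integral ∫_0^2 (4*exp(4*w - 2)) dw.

-(1 - exp(8))*exp(-2)

Let u = 4*w - 2, so du = 4 dw. When w = 0, u = -2; when w = 2, u = 6.
The integral becomes ∫ exp(u) du from -2 to 6, with antiderivative exp(u).
Back in w: F(w) = exp(4*w - 2).
Then F(2) - F(0) = (exp(6)) - (exp(-2)) = -(1 - exp(8))*exp(-2).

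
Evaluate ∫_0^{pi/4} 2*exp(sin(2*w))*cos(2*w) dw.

Let u = sin(2*w), so du = 2*cos(2*w) dw. When w = 0, u = 0; when w = pi/4, u = 1.
The integral becomes ∫ exp(u) du from 0 to 1, with antiderivative exp(u).
Back in w: F(w) = exp(sin(2*w)).
Then F(pi/4) - F(0) = (E) - (1) = -1 + E.

-1 + E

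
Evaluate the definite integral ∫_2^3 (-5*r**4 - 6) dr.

-217

By the power rule, an antiderivative is F(r) = -r**5 - 6*r.
Then F(3) - F(2) = (-261) - (-44) = -217.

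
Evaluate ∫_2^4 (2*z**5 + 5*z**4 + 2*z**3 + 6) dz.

By the power rule, an antiderivative is F(z) = z**6/3 + z**5 + z**4/2 + 6*z.
Then F(4) - F(2) = (7624/3) - (220/3) = 2468.

2468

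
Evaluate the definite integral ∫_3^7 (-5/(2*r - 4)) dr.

-5*log(5)/2

An antiderivative is F(r) = -5*log(2*r - 4)/2.
Then F(7) - F(3) = (-5*log(10)/2) - (-5*log(2)/2) = -5*log(5)/2.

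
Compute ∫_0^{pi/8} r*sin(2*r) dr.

sqrt(2)*(4 - pi)/32

Integrate by parts once (u = r, dv = sin(2*r) dr).
An antiderivative is F(r) = -r*cos(2*r)/2 + sin(2*r)/4.
Then F(pi/8) - F(0) = (sqrt(2)*(4 - pi)/32) - (0) = sqrt(2)*(4 - pi)/32.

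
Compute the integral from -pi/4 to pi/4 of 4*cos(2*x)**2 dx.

Use the identity cos^2(2*x) = (1 + cos(4*x))/2.
An antiderivative is F(x) = 2*x + sin(4*x)/2.
Then F(pi/4) - F(-pi/4) = (pi/2) - (-pi/2) = pi.

pi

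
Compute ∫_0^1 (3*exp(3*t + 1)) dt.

Let u = 3*t + 1, so du = 3 dt. When t = 0, u = 1; when t = 1, u = 4.
The integral becomes ∫ exp(u) du from 1 to 4, with antiderivative exp(u).
Back in t: F(t) = exp(3*t + 1).
Then F(1) - F(0) = (exp(4)) - (exp(1)) = -exp(1) + exp(4).

-exp(1) + exp(4)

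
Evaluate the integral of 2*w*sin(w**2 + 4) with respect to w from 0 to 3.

-cos(13) + cos(4)

Let u = w**2 + 4, so du = 2*w dw. When w = 0, u = 4; when w = 3, u = 13.
The integral becomes ∫ sin(u) du from 4 to 13, with antiderivative -cos(u).
Back in w: F(w) = -cos(w**2 + 4).
Then F(3) - F(0) = (-cos(13)) - (-cos(4)) = -cos(13) + cos(4).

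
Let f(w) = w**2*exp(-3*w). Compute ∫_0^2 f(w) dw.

2/27 - 50*exp(-6)/27

Integrate by parts twice (u = w^2, dv = exp(-3*w) dw).
An antiderivative is F(w) = (-9*w**2 - 6*w - 2)*exp(-3*w)/27.
Then F(2) - F(0) = (-50*exp(-6)/27) - (-2/27) = 2/27 - 50*exp(-6)/27.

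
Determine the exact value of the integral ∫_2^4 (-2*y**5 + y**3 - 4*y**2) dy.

By the power rule, an antiderivative is F(y) = -y**6/3 + y**4/4 - 4*y**3/3.
Then F(4) - F(2) = (-4160/3) - (-28) = -4076/3.

-4076/3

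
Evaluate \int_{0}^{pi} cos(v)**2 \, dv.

pi/2

Use the identity cos^2(v) = (1 + cos(2*v))/2.
An antiderivative is F(v) = v/2 + sin(2*v)/4.
Then F(pi) - F(0) = (pi/2) - (0) = pi/2.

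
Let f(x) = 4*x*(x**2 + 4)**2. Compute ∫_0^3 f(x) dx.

1422

Let u = x**2 + 4, so du = 2*x dx. When x = 0, u = 4; when x = 3, u = 13.
The integral becomes 2·∫ u**2 du from 4 to 13, with antiderivative 2*u**3/3.
Back in x: F(x) = 2*(x**2 + 4)**3/3.
Then F(3) - F(0) = (4394/3) - (128/3) = 1422.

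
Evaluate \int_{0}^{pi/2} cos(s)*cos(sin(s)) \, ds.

sin(1)

Let u = sin(s), so du = cos(s) ds. When s = 0, u = 0; when s = pi/2, u = 1.
The integral becomes ∫ cos(u) du from 0 to 1, with antiderivative sin(u).
Back in s: F(s) = sin(sin(s)).
Then F(pi/2) - F(0) = (sin(1)) - (0) = sin(1).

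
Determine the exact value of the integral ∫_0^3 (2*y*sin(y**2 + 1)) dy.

cos(1) - cos(10)

Let u = y**2 + 1, so du = 2*y dy. When y = 0, u = 1; when y = 3, u = 10.
The integral becomes ∫ sin(u) du from 1 to 10, with antiderivative -cos(u).
Back in y: F(y) = -cos(y**2 + 1).
Then F(3) - F(0) = (-cos(10)) - (-cos(1)) = cos(1) - cos(10).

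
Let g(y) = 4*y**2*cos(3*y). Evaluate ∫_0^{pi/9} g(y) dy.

-4*sqrt(3)/27 + 2*sqrt(3)*pi**2/243 + 4*pi/81

Integrate by parts twice (u = y^2, dv = 4*cos(3*y) dy).
An antiderivative is F(y) = 4*y**2*sin(3*y)/3 + 8*y*cos(3*y)/9 - 8*sin(3*y)/27.
Then F(pi/9) - F(0) = (-4*sqrt(3)/27 + 2*sqrt(3)*pi**2/243 + 4*pi/81) - (0) = -4*sqrt(3)/27 + 2*sqrt(3)*pi**2/243 + 4*pi/81.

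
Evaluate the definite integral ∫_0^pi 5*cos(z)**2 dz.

5*pi/2

Use the identity cos^2(z) = (1 + cos(2*z))/2.
An antiderivative is F(z) = 5*z/2 + 5*sin(2*z)/4.
Then F(pi) - F(0) = (5*pi/2) - (0) = 5*pi/2.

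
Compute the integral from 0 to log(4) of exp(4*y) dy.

255/4

Let u = exp(y), so du = exp(y) dy. When y = 0, u = 1; when y = log(4), u = 4.
The integral becomes ∫ u**3 du from 1 to 4, with antiderivative u**4/4.
Back in y: F(y) = exp(4*y)/4.
Then F(log(4)) - F(0) = (64) - (1/4) = 255/4.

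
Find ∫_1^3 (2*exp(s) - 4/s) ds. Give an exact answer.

An antiderivative is F(s) = 2*exp(s) - 4*log(s).
Then F(3) - F(1) = (-log(81) + 2*exp(3)) - (2*exp(1)) = -2*exp(1) - 4*log(3) + 2*exp(3).

-2*exp(1) - 4*log(3) + 2*exp(3)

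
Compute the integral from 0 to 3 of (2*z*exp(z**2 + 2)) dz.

-exp(2) + exp(11)

Let u = z**2 + 2, so du = 2*z dz. When z = 0, u = 2; when z = 3, u = 11.
The integral becomes ∫ exp(u) du from 2 to 11, with antiderivative exp(u).
Back in z: F(z) = exp(z**2 + 2).
Then F(3) - F(0) = (exp(11)) - (exp(2)) = -exp(2) + exp(11).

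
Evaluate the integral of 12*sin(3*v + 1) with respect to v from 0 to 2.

-4*cos(7) + 4*cos(1)

Let u = 3*v + 1, so du = 3 dv. When v = 0, u = 1; when v = 2, u = 7.
The integral becomes 4·∫ sin(u) du from 1 to 7, with antiderivative -4*cos(u).
Back in v: F(v) = -4*cos(3*v + 1).
Then F(2) - F(0) = (-4*cos(7)) - (-4*cos(1)) = -4*cos(7) + 4*cos(1).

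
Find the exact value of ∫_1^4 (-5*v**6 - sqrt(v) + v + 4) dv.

By the power rule, an antiderivative is F(v) = -5*v**7/7 - 2*v**(3/2)/3 + v**2/2 + 4*v.
Then F(4) - F(1) = (-245368/21) - (131/42) = -490867/42.

-490867/42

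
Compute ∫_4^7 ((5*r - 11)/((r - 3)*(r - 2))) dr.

log(5) + 7*log(2)

Factor the denominator: r**2 - 5*r + 6 = (r - 2)(r - 3).
Partial fractions: (5*r - 11)/((r - 3)*(r - 2)) = 1/(r - 2) + 4/(r - 3).
An antiderivative is F(r) = 4*log(r - 3) + log(r - 2).
Then F(7) - F(4) = (log(5) + 8*log(2)) - (log(2)) = log(5) + 7*log(2).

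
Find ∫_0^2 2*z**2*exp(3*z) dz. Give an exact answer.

-4/27 + 52*exp(6)/27

Integrate by parts twice (u = z^2, dv = 2*exp(3*z) dz).
An antiderivative is F(z) = (18*z**2 - 12*z + 4)*exp(3*z)/27.
Then F(2) - F(0) = (52*exp(6)/27) - (4/27) = -4/27 + 52*exp(6)/27.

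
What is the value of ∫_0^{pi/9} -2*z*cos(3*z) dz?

Integrate by parts once (u = z, dv = -2*cos(3*z) dz).
An antiderivative is F(z) = -2*z*sin(3*z)/3 - 2*cos(3*z)/9.
Then F(pi/9) - F(0) = (-sqrt(3)*pi/27 - 1/9) - (-2/9) = -sqrt(3)*pi/27 + 1/9.

-sqrt(3)*pi/27 + 1/9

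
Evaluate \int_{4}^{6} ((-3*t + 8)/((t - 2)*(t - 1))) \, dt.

-5*log(5) + 2*log(2) + 5*log(3)

Factor the denominator: t**2 - 3*t + 2 = (t - 1)(t - 2).
Partial fractions: (-3*t + 8)/((t - 2)*(t - 1)) = -5/(t - 1) + 2/(t - 2).
An antiderivative is F(t) = 2*log(t - 2) - 5*log(t - 1).
Then F(6) - F(4) = (-5*log(5) + 4*log(2)) - (-5*log(3) + 2*log(2)) = -5*log(5) + 2*log(2) + 5*log(3).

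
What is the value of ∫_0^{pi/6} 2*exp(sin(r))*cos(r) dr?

-2 + 2*exp(1/2)

Let u = sin(r), so du = cos(r) dr. When r = 0, u = 0; when r = pi/6, u = 1/2.
The integral becomes 2·∫ exp(u) du from 0 to 1/2, with antiderivative 2*exp(u).
Back in r: F(r) = 2*exp(sin(r)).
Then F(pi/6) - F(0) = (2*exp(1/2)) - (2) = -2 + 2*exp(1/2).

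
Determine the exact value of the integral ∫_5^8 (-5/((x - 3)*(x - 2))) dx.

Factor the denominator: x**2 - 5*x + 6 = (x - 2)(x - 3).
Partial fractions: -5/((x - 3)*(x - 2)) = 5/(x - 2) - 5/(x - 3).
An antiderivative is F(x) = -5*log(x - 3) + 5*log(x - 2).
Then F(8) - F(5) = (-5*log(5) + 5*log(2) + 5*log(3)) - (-5*log(2) + 5*log(3)) = -5*log(5) + 10*log(2).

-5*log(5) + 10*log(2)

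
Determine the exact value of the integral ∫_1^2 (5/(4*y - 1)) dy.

-5*log(3)/4 + 5*log(7)/4

An antiderivative is F(y) = 5*log(4*y - 1)/4.
Then F(2) - F(1) = (5*log(7)/4) - (5*log(3)/4) = -5*log(3)/4 + 5*log(7)/4.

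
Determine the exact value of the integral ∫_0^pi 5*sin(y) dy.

10

An antiderivative is F(y) = -5*cos(y).
Then F(pi) - F(0) = (5) - (-5) = 10.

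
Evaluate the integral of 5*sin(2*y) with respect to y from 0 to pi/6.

An antiderivative is F(y) = -5*cos(2*y)/2.
Then F(pi/6) - F(0) = (-5/4) - (-5/2) = 5/4.

5/4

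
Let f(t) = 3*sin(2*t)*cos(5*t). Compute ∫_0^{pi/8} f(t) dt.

Use the identity sin(2*t)cos(5*t) = [sin(7*t) + sin(-3*t)]/2.
An antiderivative is F(t) = cos(3*t)/2 - 3*cos(7*t)/14.
Then F(pi/8) - F(0) = (sqrt(2 - sqrt(2))/4 + 3*sqrt(sqrt(2) + 2)/28) - (2/7) = -2/7 + sqrt(2 - sqrt(2))/4 + 3*sqrt(sqrt(2) + 2)/28.

-2/7 + sqrt(2 - sqrt(2))/4 + 3*sqrt(sqrt(2) + 2)/28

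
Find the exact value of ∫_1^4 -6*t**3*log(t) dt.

Integrate by parts once (u = ln t, dv = -6*t**3 dt).
An antiderivative is F(t) = -3*t**4*(4*log(t) - 1)/8.
Then F(4) - F(1) = (96 - 768*log(2)) - (3/8) = 765/8 - 768*log(2).

765/8 - 768*log(2)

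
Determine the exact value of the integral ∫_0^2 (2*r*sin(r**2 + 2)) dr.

-cos(6) + cos(2)

Let u = r**2 + 2, so du = 2*r dr. When r = 0, u = 2; when r = 2, u = 6.
The integral becomes ∫ sin(u) du from 2 to 6, with antiderivative -cos(u).
Back in r: F(r) = -cos(r**2 + 2).
Then F(2) - F(0) = (-cos(6)) - (-cos(2)) = -cos(6) + cos(2).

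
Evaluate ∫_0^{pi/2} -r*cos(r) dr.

Integrate by parts once (u = r, dv = -cos(r) dr).
An antiderivative is F(r) = -r*sin(r) - cos(r).
Then F(pi/2) - F(0) = (-pi/2) - (-1) = 1 - pi/2.

1 - pi/2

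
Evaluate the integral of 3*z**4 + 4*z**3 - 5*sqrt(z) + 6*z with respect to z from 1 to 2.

689/15 - 20*sqrt(2)/3

By the power rule, an antiderivative is F(z) = 3*z**5/5 + z**4 - 10*z**(3/2)/3 + 3*z**2.
Then F(2) - F(1) = (236/5 - 20*sqrt(2)/3) - (19/15) = 689/15 - 20*sqrt(2)/3.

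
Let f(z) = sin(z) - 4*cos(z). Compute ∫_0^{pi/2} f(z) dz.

An antiderivative is F(z) = -4*sin(z) - cos(z).
Then F(pi/2) - F(0) = (-4) - (-1) = -3.

-3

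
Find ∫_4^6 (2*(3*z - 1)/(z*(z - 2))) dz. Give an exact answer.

log(48)

Factor the denominator: z**2 - 2*z = z(z - 2).
Partial fractions: 2*(3*z - 1)/(z*(z - 2)) = 1/z + 5/(z - 2).
An antiderivative is F(z) = log(z) + 5*log(z - 2).
Then F(6) - F(4) = (log(3) + 11*log(2)) - (7*log(2)) = log(48).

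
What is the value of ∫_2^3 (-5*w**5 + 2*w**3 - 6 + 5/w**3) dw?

-37967/72

By the power rule, an antiderivative is F(w) = -5*w**6/6 + w**4/2 - 6*w - 5/(2*w**2).
Then F(3) - F(2) = (-10535/18) - (-1391/24) = -37967/72.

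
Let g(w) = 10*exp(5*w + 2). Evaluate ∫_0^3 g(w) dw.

-2*(1 - exp(15))*exp(2)

Let u = 5*w + 2, so du = 5 dw. When w = 0, u = 2; when w = 3, u = 17.
The integral becomes 2·∫ exp(u) du from 2 to 17, with antiderivative 2*exp(u).
Back in w: F(w) = 2*exp(5*w + 2).
Then F(3) - F(0) = (2*exp(17)) - (2*exp(2)) = -2*(1 - exp(15))*exp(2).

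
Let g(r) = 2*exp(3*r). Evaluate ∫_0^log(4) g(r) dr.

Let u = exp(r), so du = exp(r) dr. When r = 0, u = 1; when r = log(4), u = 4.
The integral becomes 2·∫ u**2 du from 1 to 4, with antiderivative 2*u**3/3.
Back in r: F(r) = 2*exp(3*r)/3.
Then F(log(4)) - F(0) = (128/3) - (2/3) = 42.

42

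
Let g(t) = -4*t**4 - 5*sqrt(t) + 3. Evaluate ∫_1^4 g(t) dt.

By the power rule, an antiderivative is F(t) = -4*t**5/5 - 10*t**(3/2)/3 + 3*t.
Then F(4) - F(1) = (-12508/15) - (-17/15) = -12491/15.

-12491/15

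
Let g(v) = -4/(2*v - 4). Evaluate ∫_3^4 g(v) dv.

-log(4)

An antiderivative is F(v) = -2*log(2*v - 4).
Then F(4) - F(3) = (-log(16)) - (-log(4)) = -log(4).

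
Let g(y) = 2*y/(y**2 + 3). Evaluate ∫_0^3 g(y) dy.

Let u = y**2 + 3, so du = 2*y dy. When y = 0, u = 3; when y = 3, u = 12.
The integral becomes ∫ 1/u du from 3 to 12, with antiderivative log(u).
Back in y: F(y) = log(y**2 + 3).
Then F(3) - F(0) = (log(12)) - (log(3)) = log(4).

log(4)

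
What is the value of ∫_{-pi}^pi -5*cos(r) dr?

An antiderivative is F(r) = -5*sin(r).
Then F(pi) - F(-pi) = (0) - (0) = 0.

0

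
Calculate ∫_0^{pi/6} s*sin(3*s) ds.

Integrate by parts once (u = s, dv = sin(3*s) ds).
An antiderivative is F(s) = -s*cos(3*s)/3 + sin(3*s)/9.
Then F(pi/6) - F(0) = (1/9) - (0) = 1/9.

1/9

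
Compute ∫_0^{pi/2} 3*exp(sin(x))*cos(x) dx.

Let u = sin(x), so du = cos(x) dx. When x = 0, u = 0; when x = pi/2, u = 1.
The integral becomes 3·∫ exp(u) du from 0 to 1, with antiderivative 3*exp(u).
Back in x: F(x) = 3*exp(sin(x)).
Then F(pi/2) - F(0) = (3*E) - (3) = -3 + 3*E.

-3 + 3*E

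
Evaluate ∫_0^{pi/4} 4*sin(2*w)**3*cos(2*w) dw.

1/2

Let u = sin(2*w), so du = 2*cos(2*w) dw. When w = 0, u = 0; when w = pi/4, u = 1.
The integral becomes 2·∫ u**3 du from 0 to 1, with antiderivative u**4/2.
Back in w: F(w) = sin(2*w)**4/2.
Then F(pi/4) - F(0) = (1/2) - (0) = 1/2.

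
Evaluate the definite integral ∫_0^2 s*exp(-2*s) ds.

(-5 + exp(4))*exp(-4)/4

Integrate by parts once (u = s, dv = exp(-2*s) ds).
An antiderivative is F(s) = (-2*s - 1)*exp(-2*s)/4.
Then F(2) - F(0) = (-5*exp(-4)/4) - (-1/4) = (-5 + exp(4))*exp(-4)/4.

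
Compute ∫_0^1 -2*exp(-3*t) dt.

An antiderivative is F(t) = 2*exp(-3*t)/3.
Then F(1) - F(0) = (2*exp(-3)/3) - (2/3) = -2/3 + 2*exp(-3)/3.

-2/3 + 2*exp(-3)/3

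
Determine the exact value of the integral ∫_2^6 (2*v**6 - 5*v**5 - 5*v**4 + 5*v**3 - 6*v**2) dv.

By the power rule, an antiderivative is F(v) = 2*v**7/7 - 5*v**6/6 - v**5 + 5*v**4/4 - 2*v**3.
Then F(6) - F(2) = (241596/7) - (-940/21) = 725728/21.

725728/21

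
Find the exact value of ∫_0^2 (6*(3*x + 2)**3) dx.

Let u = 3*x + 2, so du = 3 dx. When x = 0, u = 2; when x = 2, u = 8.
The integral becomes 2·∫ u**3 du from 2 to 8, with antiderivative u**4/2.
Back in x: F(x) = (3*x + 2)**4/2.
Then F(2) - F(0) = (2048) - (8) = 2040.

2040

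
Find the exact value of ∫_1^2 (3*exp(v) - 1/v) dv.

-3*exp(1) - log(2) + 3*exp(2)

An antiderivative is F(v) = 3*exp(v) - log(v).
Then F(2) - F(1) = (-log(2) + 3*exp(2)) - (3*exp(1)) = -3*exp(1) - log(2) + 3*exp(2).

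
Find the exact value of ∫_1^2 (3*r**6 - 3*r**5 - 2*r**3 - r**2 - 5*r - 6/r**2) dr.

By the power rule, an antiderivative is F(r) = 3*r**7/7 - r**6/2 - r**4/2 - r**3/3 - 5*r**2/2 + 6/r.
Then F(2) - F(1) = (109/21) - (109/42) = 109/42.

109/42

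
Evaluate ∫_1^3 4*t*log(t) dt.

Integrate by parts once (u = ln t, dv = 4*t dt).
An antiderivative is F(t) = t**2*(2*log(t) - 1).
Then F(3) - F(1) = (-9 + 18*log(3)) - (-1) = -8 + 18*log(3).

-8 + 18*log(3)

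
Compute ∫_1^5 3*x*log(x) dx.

Integrate by parts once (u = ln x, dv = 3*x dx).
An antiderivative is F(x) = 3*x**2*(2*log(x) - 1)/4.
Then F(5) - F(1) = (-75/4 + 75*log(5)/2) - (-3/4) = -18 + 75*log(5)/2.

-18 + 75*log(5)/2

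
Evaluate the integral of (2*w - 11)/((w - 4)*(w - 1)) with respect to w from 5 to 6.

Factor the denominator: w**2 - 5*w + 4 = (w - 1)(w - 4).
Partial fractions: (2*w - 11)/((w - 4)*(w - 1)) = 3/(w - 1) - 1/(w - 4).
An antiderivative is F(w) = -log(w - 4) + 3*log(w - 1).
Then F(6) - F(5) = (-log(2) + 3*log(5)) - (log(64)) = -7*log(2) + 3*log(5).

-7*log(2) + 3*log(5)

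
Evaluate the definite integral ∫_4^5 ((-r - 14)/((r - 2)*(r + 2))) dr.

-7*log(3) + log(2) + 3*log(7)

Factor the denominator: r**2 - 4 = (r + 2)(r - 2).
Partial fractions: (-r - 14)/((r - 2)*(r + 2)) = 3/(r + 2) - 4/(r - 2).
An antiderivative is F(r) = -4*log(r - 2) + 3*log(r + 2).
Then F(5) - F(4) = (-4*log(3) + 3*log(7)) - (log(27/2)) = -7*log(3) + log(2) + 3*log(7).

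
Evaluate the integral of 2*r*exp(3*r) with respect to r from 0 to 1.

Integrate by parts once (u = r, dv = 2*exp(3*r) dr).
An antiderivative is F(r) = (6*r - 2)*exp(3*r)/9.
Then F(1) - F(0) = (4*exp(3)/9) - (-2/9) = 2/9 + 4*exp(3)/9.

2/9 + 4*exp(3)/9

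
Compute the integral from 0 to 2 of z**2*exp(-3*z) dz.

2/27 - 50*exp(-6)/27

Integrate by parts twice (u = z^2, dv = exp(-3*z) dz).
An antiderivative is F(z) = (-9*z**2 - 6*z - 2)*exp(-3*z)/27.
Then F(2) - F(0) = (-50*exp(-6)/27) - (-2/27) = 2/27 - 50*exp(-6)/27.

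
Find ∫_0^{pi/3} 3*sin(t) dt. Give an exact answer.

An antiderivative is F(t) = -3*cos(t).
Then F(pi/3) - F(0) = (-3/2) - (-3) = 3/2.

3/2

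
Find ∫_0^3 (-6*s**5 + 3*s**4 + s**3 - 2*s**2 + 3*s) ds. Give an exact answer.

By the power rule, an antiderivative is F(s) = -s**6 + 3*s**5/5 + s**4/4 - 2*s**3/3 + 3*s**2/2.
Then F(3) - F(0) = (-11349/20) - (0) = -11349/20.

-11349/20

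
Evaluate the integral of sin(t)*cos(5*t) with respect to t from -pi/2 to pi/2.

Use the identity sin(t)cos(5*t) = [sin(6*t) + sin(-4*t)]/2.
An antiderivative is F(t) = cos(4*t)/8 - cos(6*t)/12.
Then F(pi/2) - F(-pi/2) = (5/24) - (5/24) = 0.

0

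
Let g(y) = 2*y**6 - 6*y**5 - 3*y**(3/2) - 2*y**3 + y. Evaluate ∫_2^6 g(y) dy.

-216*sqrt(6)/5 + 24*sqrt(2)/5 + 229104/7

By the power rule, an antiderivative is F(y) = 2*y**7/7 - y**6 - 6*y**(5/2)/5 - y**4/2 + y**2/2.
Then F(6) - F(2) = (228870/7 - 216*sqrt(6)/5) - (-234/7 - 24*sqrt(2)/5) = -216*sqrt(6)/5 + 24*sqrt(2)/5 + 229104/7.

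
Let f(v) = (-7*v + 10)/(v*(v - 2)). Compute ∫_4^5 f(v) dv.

-5*log(5) - 2*log(3) + 12*log(2)

Factor the denominator: v**2 - 2*v = v(v - 2).
Partial fractions: (-7*v + 10)/(v*(v - 2)) = -5/v - 2/(v - 2).
An antiderivative is F(v) = -5*log(v) - 2*log(v - 2).
Then F(5) - F(4) = (-5*log(5) - 2*log(3)) - (-12*log(2)) = -5*log(5) - 2*log(3) + 12*log(2).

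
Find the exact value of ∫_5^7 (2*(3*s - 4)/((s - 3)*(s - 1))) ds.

Factor the denominator: s**2 - 4*s + 3 = (s - 1)(s - 3).
Partial fractions: 2*(3*s - 4)/((s - 3)*(s - 1)) = 1/(s - 1) + 5/(s - 3).
An antiderivative is F(s) = 5*log(s - 3) + log(s - 1).
Then F(7) - F(5) = (log(3) + 11*log(2)) - (7*log(2)) = log(48).

log(48)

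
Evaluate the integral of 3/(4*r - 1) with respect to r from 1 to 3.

An antiderivative is F(r) = 3*log(4*r - 1)/4.
Then F(3) - F(1) = (3*log(11)/4) - (3*log(3)/4) = -3*log(3)/4 + 3*log(11)/4.

-3*log(3)/4 + 3*log(11)/4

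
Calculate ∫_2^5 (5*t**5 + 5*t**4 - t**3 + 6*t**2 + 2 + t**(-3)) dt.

3229671/200

By the power rule, an antiderivative is F(t) = 5*t**6/6 + t**5 - t**4/4 + 2*t**3 + 2*t - 1/(2*t**2).
Then F(5) - F(2) = (4874869/300) - (2429/24) = 3229671/200.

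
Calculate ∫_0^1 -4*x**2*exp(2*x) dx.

Integrate by parts twice (u = x^2, dv = -4*exp(2*x) dx).
An antiderivative is F(x) = (-2*x**2 + 2*x - 1)*exp(2*x).
Then F(1) - F(0) = (-exp(2)) - (-1) = 1 - exp(2).

1 - exp(2)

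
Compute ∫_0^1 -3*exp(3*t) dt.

An antiderivative is F(t) = -exp(3*t).
Then F(1) - F(0) = (-exp(3)) - (-1) = 1 - exp(3).

1 - exp(3)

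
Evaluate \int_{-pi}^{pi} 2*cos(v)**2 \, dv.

2*pi

Use the identity cos^2(v) = (1 + cos(2*v))/2.
An antiderivative is F(v) = v + sin(2*v)/2.
Then F(pi) - F(-pi) = (pi) - (-pi) = 2*pi.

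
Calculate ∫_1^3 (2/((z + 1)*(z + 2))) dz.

log(36/25)

Factor the denominator: z**2 + 3*z + 2 = (z + 2)(z + 1).
Partial fractions: 2/((z + 1)*(z + 2)) = -2/(z + 2) + 2/(z + 1).
An antiderivative is F(z) = 2*log(z + 1) - 2*log(z + 2).
Then F(3) - F(1) = (log(16/25)) - (log(4/9)) = log(36/25).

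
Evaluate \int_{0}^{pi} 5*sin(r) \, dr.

10

An antiderivative is F(r) = -5*cos(r).
Then F(pi) - F(0) = (5) - (-5) = 10.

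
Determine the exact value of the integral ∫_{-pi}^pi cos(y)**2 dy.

Use the identity cos^2(y) = (1 + cos(2*y))/2.
An antiderivative is F(y) = y/2 + sin(2*y)/4.
Then F(pi) - F(-pi) = (pi/2) - (-pi/2) = pi.

pi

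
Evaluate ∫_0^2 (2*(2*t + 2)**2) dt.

208/3

Let u = 2*t + 2, so du = 2 dt. When t = 0, u = 2; when t = 2, u = 6.
The integral becomes ∫ u**2 du from 2 to 6, with antiderivative u**3/3.
Back in t: F(t) = (2*t + 2)**3/3.
Then F(2) - F(0) = (72) - (8/3) = 208/3.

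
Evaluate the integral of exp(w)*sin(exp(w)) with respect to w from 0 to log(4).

Let u = exp(w), so du = exp(w) dw. When w = 0, u = 1; when w = log(4), u = 4.
The integral becomes ∫ sin(u) du from 1 to 4, with antiderivative -cos(u).
Back in w: F(w) = -cos(exp(w)).
Then F(log(4)) - F(0) = (-cos(4)) - (-cos(1)) = cos(1) - cos(4).

cos(1) - cos(4)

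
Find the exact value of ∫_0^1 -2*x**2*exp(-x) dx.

Integrate by parts twice (u = x^2, dv = -2*exp(-x) dx).
An antiderivative is F(x) = (2*x**2 + 4*x + 4)*exp(-x).
Then F(1) - F(0) = (10*exp(-1)) - (4) = -4 + 10*exp(-1).

-4 + 10*exp(-1)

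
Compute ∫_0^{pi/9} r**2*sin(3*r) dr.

Integrate by parts twice (u = r^2, dv = sin(3*r) dr).
An antiderivative is F(r) = -r**2*cos(3*r)/3 + 2*r*sin(3*r)/9 + 2*cos(3*r)/27.
Then F(pi/9) - F(0) = (-pi**2/486 + 1/27 + sqrt(3)*pi/81) - (2/27) = -1/27 - pi**2/486 + sqrt(3)*pi/81.

-1/27 - pi**2/486 + sqrt(3)*pi/81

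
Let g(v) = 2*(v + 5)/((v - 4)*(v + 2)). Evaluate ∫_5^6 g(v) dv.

Factor the denominator: v**2 - 2*v - 8 = (v + 2)(v - 4).
Partial fractions: 2*(v + 5)/((v - 4)*(v + 2)) = -1/(v + 2) + 3/(v - 4).
An antiderivative is F(v) = 3*log(v - 4) - log(v + 2).
Then F(6) - F(5) = (0) - (-log(7)) = log(7).

log(7)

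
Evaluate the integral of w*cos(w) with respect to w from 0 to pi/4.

-1 + sqrt(2)*pi/8 + sqrt(2)/2

Integrate by parts once (u = w, dv = cos(w) dw).
An antiderivative is F(w) = w*sin(w) + cos(w).
Then F(pi/4) - F(0) = (sqrt(2)*(pi + 4)/8) - (1) = -1 + sqrt(2)*pi/8 + sqrt(2)/2.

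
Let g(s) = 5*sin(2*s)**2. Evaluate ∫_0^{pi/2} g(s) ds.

Use the identity sin^2(2*s) = (1 - cos(4*s))/2.
An antiderivative is F(s) = 5*s/2 - 5*sin(4*s)/8.
Then F(pi/2) - F(0) = (5*pi/4) - (0) = 5*pi/4.

5*pi/4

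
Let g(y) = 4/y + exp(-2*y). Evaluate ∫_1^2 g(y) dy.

An antiderivative is F(y) = 4*log(y) - exp(-2*y)/2.
Then F(2) - F(1) = (-exp(-4)/2 + 4*log(2)) - (-exp(-2)/2) = (-1 + exp(2) + 8*exp(4)*log(2))*exp(-4)/2.

(-1 + exp(2) + 8*exp(4)*log(2))*exp(-4)/2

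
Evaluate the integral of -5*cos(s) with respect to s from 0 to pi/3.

An antiderivative is F(s) = -5*sin(s).
Then F(pi/3) - F(0) = (-5*sqrt(3)/2) - (0) = -5*sqrt(3)/2.

-5*sqrt(3)/2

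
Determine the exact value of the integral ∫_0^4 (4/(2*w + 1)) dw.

An antiderivative is F(w) = 2*log(2*w + 1).
Then F(4) - F(0) = (log(81)) - (0) = log(81).

log(81)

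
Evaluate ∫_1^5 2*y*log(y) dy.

-12 + 25*log(5)

Integrate by parts once (u = ln y, dv = 2*y dy).
An antiderivative is F(y) = y**2*(2*log(y) - 1)/2.
Then F(5) - F(1) = (-25/2 + 25*log(5)) - (-1/2) = -12 + 25*log(5).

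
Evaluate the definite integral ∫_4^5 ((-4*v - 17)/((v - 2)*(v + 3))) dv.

Factor the denominator: v**2 + v - 6 = (v + 3)(v - 2).
Partial fractions: (-4*v - 17)/((v - 2)*(v + 3)) = 1/(v + 3) - 5/(v - 2).
An antiderivative is F(v) = -5*log(v - 2) + log(v + 3).
Then F(5) - F(4) = (-5*log(3) + 3*log(2)) - (log(7/32)) = -5*log(3) - log(7) + 8*log(2).

-5*log(3) - log(7) + 8*log(2)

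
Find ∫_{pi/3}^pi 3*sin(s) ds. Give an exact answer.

9/2

An antiderivative is F(s) = -3*cos(s).
Then F(pi) - F(pi/3) = (3) - (-3/2) = 9/2.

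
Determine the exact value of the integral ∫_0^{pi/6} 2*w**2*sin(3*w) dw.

Integrate by parts twice (u = w^2, dv = 2*sin(3*w) dw).
An antiderivative is F(w) = -2*w**2*cos(3*w)/3 + 4*w*sin(3*w)/9 + 4*cos(3*w)/27.
Then F(pi/6) - F(0) = (2*pi/27) - (4/27) = -4/27 + 2*pi/27.

-4/27 + 2*pi/27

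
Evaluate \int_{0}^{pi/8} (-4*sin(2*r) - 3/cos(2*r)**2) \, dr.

An antiderivative is F(r) = 2*cos(2*r) - 3*tan(2*r)/2.
Then F(pi/8) - F(0) = (-3/2 + sqrt(2)) - (2) = -7/2 + sqrt(2).

-7/2 + sqrt(2)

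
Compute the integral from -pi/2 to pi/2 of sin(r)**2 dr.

Use the identity sin^2(r) = (1 - cos(2*r))/2.
An antiderivative is F(r) = r/2 - sin(2*r)/4.
Then F(pi/2) - F(-pi/2) = (pi/4) - (-pi/4) = pi/2.

pi/2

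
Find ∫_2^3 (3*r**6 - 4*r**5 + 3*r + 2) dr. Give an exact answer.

18841/42

By the power rule, an antiderivative is F(r) = 3*r**7/7 - 2*r**6/3 + 3*r**2/2 + 2*r.
Then F(3) - F(2) = (6591/14) - (466/21) = 18841/42.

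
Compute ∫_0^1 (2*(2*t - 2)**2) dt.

Let u = 2*t - 2, so du = 2 dt. When t = 0, u = -2; when t = 1, u = 0.
The integral becomes ∫ u**2 du from -2 to 0, with antiderivative u**3/3.
Back in t: F(t) = (2*t - 2)**3/3.
Then F(1) - F(0) = (0) - (-8/3) = 8/3.

8/3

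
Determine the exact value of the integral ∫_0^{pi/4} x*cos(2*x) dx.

-1/4 + pi/8

Integrate by parts once (u = x, dv = cos(2*x) dx).
An antiderivative is F(x) = x*sin(2*x)/2 + cos(2*x)/4.
Then F(pi/4) - F(0) = (pi/8) - (1/4) = -1/4 + pi/8.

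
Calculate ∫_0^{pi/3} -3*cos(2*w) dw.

An antiderivative is F(w) = -3*sin(2*w)/2.
Then F(pi/3) - F(0) = (-3*sqrt(3)/4) - (0) = -3*sqrt(3)/4.

-3*sqrt(3)/4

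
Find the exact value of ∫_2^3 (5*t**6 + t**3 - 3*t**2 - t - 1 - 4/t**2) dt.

By the power rule, an antiderivative is F(t) = 5*t**7/7 + t**4/4 - t**3 - t**2/2 - t + 4/t.
Then F(3) - F(2) = (130135/84) - (598/7) = 122959/84.

122959/84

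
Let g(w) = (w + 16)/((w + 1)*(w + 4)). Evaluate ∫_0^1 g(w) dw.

-4*log(5) + 13*log(2)

Factor the denominator: w**2 + 5*w + 4 = (w + 4)(w + 1).
Partial fractions: (w + 16)/((w + 1)*(w + 4)) = -4/(w + 4) + 5/(w + 1).
An antiderivative is F(w) = 5*log(w + 1) - 4*log(w + 4).
Then F(1) - F(0) = (-4*log(5) + 5*log(2)) - (-8*log(2)) = -4*log(5) + 13*log(2).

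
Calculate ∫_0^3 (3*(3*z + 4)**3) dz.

Let u = 3*z + 4, so du = 3 dz. When z = 0, u = 4; when z = 3, u = 13.
The integral becomes ∫ u**3 du from 4 to 13, with antiderivative u**4/4.
Back in z: F(z) = (3*z + 4)**4/4.
Then F(3) - F(0) = (28561/4) - (64) = 28305/4.

28305/4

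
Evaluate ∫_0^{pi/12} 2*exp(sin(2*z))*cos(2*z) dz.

Let u = sin(2*z), so du = 2*cos(2*z) dz. When z = 0, u = 0; when z = pi/12, u = 1/2.
The integral becomes ∫ exp(u) du from 0 to 1/2, with antiderivative exp(u).
Back in z: F(z) = exp(sin(2*z)).
Then F(pi/12) - F(0) = (exp(1/2)) - (1) = -1 + exp(1/2).

-1 + exp(1/2)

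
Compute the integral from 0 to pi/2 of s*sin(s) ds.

Integrate by parts once (u = s, dv = sin(s) ds).
An antiderivative is F(s) = -s*cos(s) + sin(s).
Then F(pi/2) - F(0) = (1) - (0) = 1.

1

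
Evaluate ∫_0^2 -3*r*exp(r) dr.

-3*exp(2) - 3

Integrate by parts once (u = r, dv = -3*exp(r) dr).
An antiderivative is F(r) = (-3*r + 3)*exp(r).
Then F(2) - F(0) = (-3*exp(2)) - (3) = -3*exp(2) - 3.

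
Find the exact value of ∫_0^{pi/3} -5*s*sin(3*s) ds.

-5*pi/9

Integrate by parts once (u = s, dv = -5*sin(3*s) ds).
An antiderivative is F(s) = 5*s*cos(3*s)/3 - 5*sin(3*s)/9.
Then F(pi/3) - F(0) = (-5*pi/9) - (0) = -5*pi/9.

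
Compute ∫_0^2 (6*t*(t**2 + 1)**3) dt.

468

Let u = t**2 + 1, so du = 2*t dt. When t = 0, u = 1; when t = 2, u = 5.
The integral becomes 3·∫ u**3 du from 1 to 5, with antiderivative 3*u**4/4.
Back in t: F(t) = 3*(t**2 + 1)**4/4.
Then F(2) - F(0) = (1875/4) - (3/4) = 468.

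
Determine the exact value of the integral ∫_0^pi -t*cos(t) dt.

2

Integrate by parts once (u = t, dv = -cos(t) dt).
An antiderivative is F(t) = -t*sin(t) - cos(t).
Then F(pi) - F(0) = (1) - (-1) = 2.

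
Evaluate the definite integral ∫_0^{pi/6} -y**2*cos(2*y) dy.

Integrate by parts twice (u = y^2, dv = -cos(2*y) dy).
An antiderivative is F(y) = -y**2*sin(2*y)/2 - y*cos(2*y)/2 + sin(2*y)/4.
Then F(pi/6) - F(0) = (-pi/24 - sqrt(3)*pi**2/144 + sqrt(3)/8) - (0) = -pi/24 - sqrt(3)*pi**2/144 + sqrt(3)/8.

-pi/24 - sqrt(3)*pi**2/144 + sqrt(3)/8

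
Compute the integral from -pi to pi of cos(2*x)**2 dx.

Use the identity cos^2(2*x) = (1 + cos(4*x))/2.
An antiderivative is F(x) = x/2 + sin(4*x)/8.
Then F(pi) - F(-pi) = (pi/2) - (-pi/2) = pi.

pi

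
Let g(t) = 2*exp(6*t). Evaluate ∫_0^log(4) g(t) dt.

1365

Let u = exp(t), so du = exp(t) dt. When t = 0, u = 1; when t = log(4), u = 4.
The integral becomes 2·∫ u**5 du from 1 to 4, with antiderivative u**6/3.
Back in t: F(t) = exp(6*t)/3.
Then F(log(4)) - F(0) = (4096/3) - (1/3) = 1365.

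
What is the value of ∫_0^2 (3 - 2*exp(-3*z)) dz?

2*exp(-6)/3 + 16/3

An antiderivative is F(z) = 3*z + 2*exp(-3*z)/3.
Then F(2) - F(0) = (2*exp(-6)/3 + 6) - (2/3) = 2*exp(-6)/3 + 16/3.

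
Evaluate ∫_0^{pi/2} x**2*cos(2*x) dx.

Integrate by parts twice (u = x^2, dv = cos(2*x) dx).
An antiderivative is F(x) = x**2*sin(2*x)/2 + x*cos(2*x)/2 - sin(2*x)/4.
Then F(pi/2) - F(0) = (-pi/4) - (0) = -pi/4.

-pi/4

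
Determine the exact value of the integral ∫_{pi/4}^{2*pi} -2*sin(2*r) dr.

1

An antiderivative is F(r) = cos(2*r).
Then F(2*pi) - F(pi/4) = (1) - (0) = 1.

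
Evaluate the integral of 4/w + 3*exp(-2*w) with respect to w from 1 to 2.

-3*exp(-4)/2 + 3*exp(-2)/2 + 4*log(2)

An antiderivative is F(w) = 4*log(w) - 3*exp(-2*w)/2.
Then F(2) - F(1) = (-3*exp(-4)/2 + 4*log(2)) - (-3*exp(-2)/2) = -3*exp(-4)/2 + 3*exp(-2)/2 + 4*log(2).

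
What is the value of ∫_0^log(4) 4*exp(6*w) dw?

2730

Let u = exp(w), so du = exp(w) dw. When w = 0, u = 1; when w = log(4), u = 4.
The integral becomes 4·∫ u**5 du from 1 to 4, with antiderivative 2*u**6/3.
Back in w: F(w) = 2*exp(6*w)/3.
Then F(log(4)) - F(0) = (8192/3) - (2/3) = 2730.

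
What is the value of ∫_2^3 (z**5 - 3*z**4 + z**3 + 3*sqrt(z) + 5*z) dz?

-4*sqrt(2) + 6*sqrt(3) + 779/60

By the power rule, an antiderivative is F(z) = z**6/6 - 3*z**5/5 + z**4/4 + 2*z**(3/2) + 5*z**2/2.
Then F(3) - F(2) = (6*sqrt(3) + 369/20) - (82/15 + 4*sqrt(2)) = -4*sqrt(2) + 6*sqrt(3) + 779/60.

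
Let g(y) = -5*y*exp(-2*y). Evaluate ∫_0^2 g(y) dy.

-5/4 + 25*exp(-4)/4

Integrate by parts once (u = y, dv = -5*exp(-2*y) dy).
An antiderivative is F(y) = (10*y + 5)*exp(-2*y)/4.
Then F(2) - F(0) = (25*exp(-4)/4) - (5/4) = -5/4 + 25*exp(-4)/4.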